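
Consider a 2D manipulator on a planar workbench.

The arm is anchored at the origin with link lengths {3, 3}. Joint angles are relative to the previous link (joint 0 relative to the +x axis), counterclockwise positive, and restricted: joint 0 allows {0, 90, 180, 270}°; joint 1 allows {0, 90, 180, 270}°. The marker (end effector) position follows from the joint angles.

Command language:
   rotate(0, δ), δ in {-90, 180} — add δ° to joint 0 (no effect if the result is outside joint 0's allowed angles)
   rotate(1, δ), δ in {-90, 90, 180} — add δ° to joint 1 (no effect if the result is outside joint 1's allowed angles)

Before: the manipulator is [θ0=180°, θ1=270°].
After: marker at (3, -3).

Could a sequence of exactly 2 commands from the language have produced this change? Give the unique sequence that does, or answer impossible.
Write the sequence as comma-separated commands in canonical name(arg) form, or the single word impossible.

begin: [θ0=180°, θ1=270°]
t=1 rotate(0, -90) ⇒ [θ0=90°, θ1=270°]
t=2 rotate(0, -90) ⇒ [θ0=0°, θ1=270°]
no other 2-command option fits: unique.

rotate(0, -90), rotate(0, -90)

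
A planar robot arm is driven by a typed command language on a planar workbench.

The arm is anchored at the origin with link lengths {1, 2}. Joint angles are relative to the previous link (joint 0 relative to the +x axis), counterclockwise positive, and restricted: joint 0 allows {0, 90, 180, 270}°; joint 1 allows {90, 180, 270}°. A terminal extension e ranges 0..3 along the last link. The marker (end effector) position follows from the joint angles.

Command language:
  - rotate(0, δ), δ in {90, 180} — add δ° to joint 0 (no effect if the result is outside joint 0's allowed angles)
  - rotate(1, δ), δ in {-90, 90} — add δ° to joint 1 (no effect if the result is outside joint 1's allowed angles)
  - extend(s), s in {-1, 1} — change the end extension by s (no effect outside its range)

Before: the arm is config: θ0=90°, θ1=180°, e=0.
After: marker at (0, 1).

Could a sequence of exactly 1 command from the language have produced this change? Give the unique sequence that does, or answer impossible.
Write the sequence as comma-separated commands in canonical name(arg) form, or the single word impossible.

rotate(0, 180)

begin: config: θ0=90°, θ1=180°, e=0
[1] after rotate(0, 180): config: θ0=270°, θ1=180°, e=0
no other 1-command option fits: unique.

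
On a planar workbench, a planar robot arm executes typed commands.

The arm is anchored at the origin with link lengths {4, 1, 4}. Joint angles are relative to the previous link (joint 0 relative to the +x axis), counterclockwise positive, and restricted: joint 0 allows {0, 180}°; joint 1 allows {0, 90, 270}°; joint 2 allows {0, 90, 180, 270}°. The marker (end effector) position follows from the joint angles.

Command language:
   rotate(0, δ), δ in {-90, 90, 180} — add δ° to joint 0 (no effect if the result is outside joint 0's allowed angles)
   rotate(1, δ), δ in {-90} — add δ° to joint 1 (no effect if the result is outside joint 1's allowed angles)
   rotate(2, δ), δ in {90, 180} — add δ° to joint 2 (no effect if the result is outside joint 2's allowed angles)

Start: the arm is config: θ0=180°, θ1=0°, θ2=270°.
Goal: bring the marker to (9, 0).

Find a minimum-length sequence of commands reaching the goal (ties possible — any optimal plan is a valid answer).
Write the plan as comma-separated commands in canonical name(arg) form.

rotate(2, 90), rotate(0, 180)

start: config: θ0=180°, θ1=0°, θ2=270°
t=1 rotate(2, 90) ⇒ config: θ0=180°, θ1=0°, θ2=0°
t=2 rotate(0, 180) ⇒ config: θ0=0°, θ1=0°, θ2=0°
nothing shorter than 2 reaches the goal.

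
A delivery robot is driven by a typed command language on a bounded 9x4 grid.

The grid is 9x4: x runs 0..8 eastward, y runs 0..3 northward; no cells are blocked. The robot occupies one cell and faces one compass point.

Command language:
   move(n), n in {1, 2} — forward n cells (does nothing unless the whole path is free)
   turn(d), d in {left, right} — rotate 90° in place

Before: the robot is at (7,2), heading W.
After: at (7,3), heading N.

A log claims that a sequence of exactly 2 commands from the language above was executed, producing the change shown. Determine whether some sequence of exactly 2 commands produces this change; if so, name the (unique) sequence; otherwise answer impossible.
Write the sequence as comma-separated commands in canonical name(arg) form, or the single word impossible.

turn(right), move(1)

key: order matters: swapping turn(right) and move(1) lands elsewhere
start: at (7,2), heading W
1. turn(right) → at (7,2), heading N
2. move(1) → at (7,3), heading N
all 16 alternatives checked — unique.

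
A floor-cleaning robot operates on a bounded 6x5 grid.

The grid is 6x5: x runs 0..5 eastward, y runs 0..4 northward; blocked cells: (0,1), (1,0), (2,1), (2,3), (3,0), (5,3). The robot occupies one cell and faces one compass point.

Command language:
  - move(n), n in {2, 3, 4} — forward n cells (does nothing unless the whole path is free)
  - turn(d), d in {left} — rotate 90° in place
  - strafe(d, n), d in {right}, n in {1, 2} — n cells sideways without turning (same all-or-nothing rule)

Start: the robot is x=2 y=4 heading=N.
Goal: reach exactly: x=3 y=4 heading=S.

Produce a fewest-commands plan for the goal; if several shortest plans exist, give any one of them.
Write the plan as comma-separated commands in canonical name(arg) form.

strafe(right, 1), turn(left), turn(left)

t0: x=2 y=4 heading=N
step 1 (strafe(right, 1)): x=3 y=4 heading=N
step 2 (turn(left)): x=3 y=4 heading=W
step 3 (turn(left)): x=3 y=4 heading=S
no 2-step plan works, so 3 is optimal.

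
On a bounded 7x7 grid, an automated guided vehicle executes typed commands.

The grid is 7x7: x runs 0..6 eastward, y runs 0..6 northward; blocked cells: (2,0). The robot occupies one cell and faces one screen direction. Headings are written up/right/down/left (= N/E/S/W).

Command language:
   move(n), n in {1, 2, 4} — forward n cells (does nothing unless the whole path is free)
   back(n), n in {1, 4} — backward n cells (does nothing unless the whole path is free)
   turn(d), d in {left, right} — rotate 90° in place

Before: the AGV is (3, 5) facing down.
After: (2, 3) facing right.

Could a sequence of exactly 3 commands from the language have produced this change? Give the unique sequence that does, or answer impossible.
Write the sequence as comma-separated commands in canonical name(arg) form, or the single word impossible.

key: order matters: swapping move(2) and back(1) lands elsewhere
start: (3, 5) facing down
[1] after move(2): (3, 3) facing down
[2] after turn(left): (3, 3) facing right
[3] after back(1): (2, 3) facing right
no other 3-command option fits: unique.

move(2), turn(left), back(1)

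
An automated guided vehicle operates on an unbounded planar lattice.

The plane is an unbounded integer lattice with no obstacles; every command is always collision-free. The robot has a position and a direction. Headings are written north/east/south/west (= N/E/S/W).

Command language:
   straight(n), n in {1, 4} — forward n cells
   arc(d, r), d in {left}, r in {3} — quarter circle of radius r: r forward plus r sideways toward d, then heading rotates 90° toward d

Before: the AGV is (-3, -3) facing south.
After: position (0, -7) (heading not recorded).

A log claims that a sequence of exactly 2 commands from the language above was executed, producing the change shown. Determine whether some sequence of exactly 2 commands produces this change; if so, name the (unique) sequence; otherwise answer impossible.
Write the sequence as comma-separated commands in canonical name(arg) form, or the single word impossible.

key: order matters: swapping straight(1) and arc(left, 3) lands elsewhere
t0: (-3, -3) facing south
[1] after straight(1): (-3, -4) facing south
[2] after arc(left, 3): (0, -7) facing east
uniquely the one of 9 2-step routes that fits.

straight(1), arc(left, 3)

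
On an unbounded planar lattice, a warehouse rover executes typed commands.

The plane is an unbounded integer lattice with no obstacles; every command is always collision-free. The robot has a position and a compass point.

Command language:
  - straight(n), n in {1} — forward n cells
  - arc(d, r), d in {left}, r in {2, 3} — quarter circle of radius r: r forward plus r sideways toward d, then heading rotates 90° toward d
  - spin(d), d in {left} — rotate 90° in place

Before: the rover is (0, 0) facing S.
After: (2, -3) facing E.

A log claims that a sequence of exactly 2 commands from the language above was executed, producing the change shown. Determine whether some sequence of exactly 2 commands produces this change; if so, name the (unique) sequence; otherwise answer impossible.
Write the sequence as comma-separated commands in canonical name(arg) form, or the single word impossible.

key: cell and facing (now E) both changed — the 2 commands mix motion and turning
from: (0, 0) facing S
1. straight(1) → (0, -1) facing S
2. arc(left, 2) → (2, -3) facing E
all 16 alternatives checked — unique.

straight(1), arc(left, 2)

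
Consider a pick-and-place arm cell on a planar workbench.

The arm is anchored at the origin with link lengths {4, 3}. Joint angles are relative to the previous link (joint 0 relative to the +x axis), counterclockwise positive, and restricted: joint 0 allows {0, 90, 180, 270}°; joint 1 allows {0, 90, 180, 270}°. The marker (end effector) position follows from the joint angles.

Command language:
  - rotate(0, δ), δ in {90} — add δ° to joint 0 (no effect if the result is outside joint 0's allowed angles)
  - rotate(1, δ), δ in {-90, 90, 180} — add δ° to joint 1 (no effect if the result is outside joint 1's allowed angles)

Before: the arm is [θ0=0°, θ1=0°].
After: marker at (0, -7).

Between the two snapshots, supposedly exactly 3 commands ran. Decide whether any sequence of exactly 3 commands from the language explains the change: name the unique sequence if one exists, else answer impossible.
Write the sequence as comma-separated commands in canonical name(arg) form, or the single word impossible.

begin: [θ0=0°, θ1=0°]
[1] after rotate(0, 90): [θ0=90°, θ1=0°]
[2] after rotate(0, 90): [θ0=180°, θ1=0°]
[3] after rotate(0, 90): [θ0=270°, θ1=0°]
all 64 alternatives checked — unique.

rotate(0, 90), rotate(0, 90), rotate(0, 90)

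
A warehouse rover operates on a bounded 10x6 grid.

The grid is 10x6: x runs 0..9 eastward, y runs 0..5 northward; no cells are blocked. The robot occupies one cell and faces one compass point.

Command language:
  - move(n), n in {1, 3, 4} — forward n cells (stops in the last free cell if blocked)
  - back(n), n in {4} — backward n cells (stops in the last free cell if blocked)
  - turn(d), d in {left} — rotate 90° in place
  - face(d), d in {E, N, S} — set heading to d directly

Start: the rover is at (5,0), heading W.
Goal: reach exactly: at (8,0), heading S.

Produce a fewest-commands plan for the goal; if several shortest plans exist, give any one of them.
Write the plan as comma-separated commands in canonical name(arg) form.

move(1), back(4), turn(left)

t0: at (5,0), heading W
t=1 move(1) ⇒ at (4,0), heading W
t=2 back(4) ⇒ at (8,0), heading W
t=3 turn(left) ⇒ at (8,0), heading S
minimal: 3 command(s), checked below 3.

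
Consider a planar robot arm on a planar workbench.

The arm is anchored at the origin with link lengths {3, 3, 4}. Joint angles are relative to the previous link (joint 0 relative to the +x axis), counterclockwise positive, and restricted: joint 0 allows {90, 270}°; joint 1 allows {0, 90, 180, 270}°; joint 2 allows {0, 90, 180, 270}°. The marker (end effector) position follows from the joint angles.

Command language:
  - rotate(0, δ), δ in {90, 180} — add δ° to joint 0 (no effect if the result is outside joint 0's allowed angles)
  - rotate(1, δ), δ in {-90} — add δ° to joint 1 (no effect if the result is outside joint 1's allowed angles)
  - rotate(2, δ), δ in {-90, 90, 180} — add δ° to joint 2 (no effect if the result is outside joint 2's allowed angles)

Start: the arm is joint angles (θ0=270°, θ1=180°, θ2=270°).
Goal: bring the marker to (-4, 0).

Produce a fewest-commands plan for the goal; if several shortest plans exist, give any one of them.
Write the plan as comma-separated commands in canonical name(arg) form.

rotate(0, 180)

start: joint angles (θ0=270°, θ1=180°, θ2=270°)
t=1 rotate(0, 180) ⇒ joint angles (θ0=90°, θ1=180°, θ2=270°)
minimal: 1 command(s), checked below 1.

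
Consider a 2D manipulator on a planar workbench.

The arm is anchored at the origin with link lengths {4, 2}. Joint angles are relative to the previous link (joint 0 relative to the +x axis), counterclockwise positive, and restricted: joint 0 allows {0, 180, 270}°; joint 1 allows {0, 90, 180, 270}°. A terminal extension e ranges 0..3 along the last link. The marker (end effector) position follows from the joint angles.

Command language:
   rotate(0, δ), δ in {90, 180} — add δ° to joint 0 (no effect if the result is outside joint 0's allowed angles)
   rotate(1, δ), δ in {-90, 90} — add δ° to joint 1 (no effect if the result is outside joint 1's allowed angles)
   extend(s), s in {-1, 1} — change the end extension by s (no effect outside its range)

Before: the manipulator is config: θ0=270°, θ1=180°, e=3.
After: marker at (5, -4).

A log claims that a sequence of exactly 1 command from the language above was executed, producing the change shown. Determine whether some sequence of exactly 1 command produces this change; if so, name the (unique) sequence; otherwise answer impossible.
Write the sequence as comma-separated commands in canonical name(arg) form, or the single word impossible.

rotate(1, -90)

begin: config: θ0=270°, θ1=180°, e=3
t=1 rotate(1, -90) ⇒ config: θ0=270°, θ1=90°, e=3
all 6 alternatives checked — unique.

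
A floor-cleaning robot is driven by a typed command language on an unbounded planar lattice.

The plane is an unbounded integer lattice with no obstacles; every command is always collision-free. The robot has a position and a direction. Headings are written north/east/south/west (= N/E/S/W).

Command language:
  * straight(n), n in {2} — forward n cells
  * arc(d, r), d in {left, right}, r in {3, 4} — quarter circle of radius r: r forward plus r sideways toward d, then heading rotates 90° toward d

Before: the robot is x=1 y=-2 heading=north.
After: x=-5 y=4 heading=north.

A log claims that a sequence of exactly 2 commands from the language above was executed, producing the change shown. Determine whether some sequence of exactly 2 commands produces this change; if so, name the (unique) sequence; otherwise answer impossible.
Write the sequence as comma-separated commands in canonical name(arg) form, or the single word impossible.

arc(left, 3), arc(right, 3)

key: running arc(right, 3) before arc(left, 3) would end elsewhere — order is forced
t0: x=1 y=-2 heading=north
t=1 arc(left, 3) ⇒ x=-2 y=1 heading=west
t=2 arc(right, 3) ⇒ x=-5 y=4 heading=north
no other 2-command option fits: unique.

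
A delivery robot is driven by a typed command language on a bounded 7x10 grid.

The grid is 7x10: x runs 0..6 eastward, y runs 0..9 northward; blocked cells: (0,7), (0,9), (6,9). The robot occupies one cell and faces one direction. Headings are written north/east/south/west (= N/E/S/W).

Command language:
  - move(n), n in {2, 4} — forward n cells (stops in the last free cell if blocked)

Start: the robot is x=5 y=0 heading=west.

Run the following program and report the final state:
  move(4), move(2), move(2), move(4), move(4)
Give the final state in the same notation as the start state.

x=0 y=0 heading=west

start: x=5 y=0 heading=west
1. move(4) → x=1 y=0 heading=west
2. move(2) → x=0 y=0 heading=west
3. move(2) → x=0 y=0 heading=west
4. move(4) → x=0 y=0 heading=west
5. move(4) → x=0 y=0 heading=west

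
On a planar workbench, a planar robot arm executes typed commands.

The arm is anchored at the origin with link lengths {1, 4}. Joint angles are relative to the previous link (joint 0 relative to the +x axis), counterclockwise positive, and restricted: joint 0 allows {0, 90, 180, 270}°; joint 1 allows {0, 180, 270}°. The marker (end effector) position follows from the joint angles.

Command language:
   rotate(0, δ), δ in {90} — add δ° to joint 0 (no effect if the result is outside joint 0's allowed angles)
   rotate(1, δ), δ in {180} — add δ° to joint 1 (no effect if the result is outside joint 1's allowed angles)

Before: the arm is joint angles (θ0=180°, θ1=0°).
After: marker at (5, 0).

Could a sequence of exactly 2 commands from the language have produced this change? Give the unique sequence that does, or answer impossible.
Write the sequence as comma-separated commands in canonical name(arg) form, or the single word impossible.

from: joint angles (θ0=180°, θ1=0°)
1. rotate(0, 90) → joint angles (θ0=270°, θ1=0°)
2. rotate(0, 90) → joint angles (θ0=0°, θ1=0°)
no rival 2-sequence matches.

rotate(0, 90), rotate(0, 90)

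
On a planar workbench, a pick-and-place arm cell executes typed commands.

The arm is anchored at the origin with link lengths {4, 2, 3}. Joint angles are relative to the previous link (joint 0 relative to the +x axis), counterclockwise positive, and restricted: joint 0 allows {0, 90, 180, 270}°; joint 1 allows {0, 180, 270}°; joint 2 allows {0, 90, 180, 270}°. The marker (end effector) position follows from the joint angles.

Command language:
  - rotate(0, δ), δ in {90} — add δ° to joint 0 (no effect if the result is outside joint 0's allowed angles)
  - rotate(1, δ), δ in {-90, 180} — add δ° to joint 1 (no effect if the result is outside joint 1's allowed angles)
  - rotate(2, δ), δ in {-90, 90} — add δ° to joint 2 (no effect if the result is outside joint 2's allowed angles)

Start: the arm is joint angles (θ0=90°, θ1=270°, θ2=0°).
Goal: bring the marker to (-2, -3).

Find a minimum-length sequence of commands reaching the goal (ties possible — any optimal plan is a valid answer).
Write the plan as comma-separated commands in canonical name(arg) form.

initial: joint angles (θ0=90°, θ1=270°, θ2=0°)
1. rotate(1, -90) → joint angles (θ0=90°, θ1=180°, θ2=0°)
2. rotate(0, 90) → joint angles (θ0=180°, θ1=180°, θ2=0°)
3. rotate(2, -90) → joint angles (θ0=180°, θ1=180°, θ2=270°)
nothing shorter than 3 reaches the goal.

rotate(1, -90), rotate(0, 90), rotate(2, -90)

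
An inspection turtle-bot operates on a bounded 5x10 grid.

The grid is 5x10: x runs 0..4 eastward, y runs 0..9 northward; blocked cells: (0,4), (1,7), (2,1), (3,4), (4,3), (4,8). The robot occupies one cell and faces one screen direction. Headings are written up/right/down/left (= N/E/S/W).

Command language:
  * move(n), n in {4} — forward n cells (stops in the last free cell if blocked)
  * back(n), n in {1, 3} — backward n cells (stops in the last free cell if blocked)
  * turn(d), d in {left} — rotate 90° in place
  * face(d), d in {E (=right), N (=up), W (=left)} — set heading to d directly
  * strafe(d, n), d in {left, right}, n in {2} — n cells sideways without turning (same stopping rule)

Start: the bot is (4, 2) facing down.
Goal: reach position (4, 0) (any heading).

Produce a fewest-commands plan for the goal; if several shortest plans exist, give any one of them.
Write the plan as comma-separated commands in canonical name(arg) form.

start: (4, 2) facing down
t=1 move(4) ⇒ (4, 0) facing down
shorter routes all fall short; 1 is best.

move(4)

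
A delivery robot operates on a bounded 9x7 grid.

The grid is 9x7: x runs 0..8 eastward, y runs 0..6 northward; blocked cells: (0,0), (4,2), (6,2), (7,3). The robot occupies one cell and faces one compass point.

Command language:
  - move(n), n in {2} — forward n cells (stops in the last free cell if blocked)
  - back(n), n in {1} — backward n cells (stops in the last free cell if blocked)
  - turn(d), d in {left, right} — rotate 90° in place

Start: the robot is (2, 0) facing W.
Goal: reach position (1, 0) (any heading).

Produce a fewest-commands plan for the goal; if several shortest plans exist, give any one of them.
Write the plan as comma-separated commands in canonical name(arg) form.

move(2)

from: (2, 0) facing W
step 1 (move(2)): (1, 0) facing W
shorter routes all fall short; 1 is best.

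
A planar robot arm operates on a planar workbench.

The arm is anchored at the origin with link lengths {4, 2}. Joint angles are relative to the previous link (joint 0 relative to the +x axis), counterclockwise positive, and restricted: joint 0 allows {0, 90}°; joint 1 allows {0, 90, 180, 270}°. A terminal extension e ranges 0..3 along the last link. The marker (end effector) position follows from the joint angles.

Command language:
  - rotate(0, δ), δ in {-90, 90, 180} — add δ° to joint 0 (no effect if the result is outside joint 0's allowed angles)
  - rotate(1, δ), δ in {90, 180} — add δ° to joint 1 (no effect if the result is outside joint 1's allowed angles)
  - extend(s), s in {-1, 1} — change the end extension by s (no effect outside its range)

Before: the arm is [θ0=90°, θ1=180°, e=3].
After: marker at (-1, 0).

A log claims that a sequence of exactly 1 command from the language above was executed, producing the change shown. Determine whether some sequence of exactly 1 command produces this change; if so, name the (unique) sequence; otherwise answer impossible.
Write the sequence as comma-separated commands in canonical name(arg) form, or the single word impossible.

rotate(0, -90)

t0: [θ0=90°, θ1=180°, e=3]
t=1 rotate(0, -90) ⇒ [θ0=0°, θ1=180°, e=3]
no other 1-command option fits: unique.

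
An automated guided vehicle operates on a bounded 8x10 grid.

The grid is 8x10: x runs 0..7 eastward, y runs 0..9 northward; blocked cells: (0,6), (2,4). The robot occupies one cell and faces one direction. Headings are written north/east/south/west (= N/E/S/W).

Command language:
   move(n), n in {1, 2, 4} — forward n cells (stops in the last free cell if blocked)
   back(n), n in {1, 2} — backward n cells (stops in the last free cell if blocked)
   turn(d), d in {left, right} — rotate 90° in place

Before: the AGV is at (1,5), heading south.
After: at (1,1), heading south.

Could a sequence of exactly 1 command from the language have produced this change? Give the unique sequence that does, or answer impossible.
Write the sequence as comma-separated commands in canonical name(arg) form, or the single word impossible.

move(4)

key: heading stays S — the single command does not turn
initial: at (1,5), heading south
1. move(4) → at (1,1), heading south
no other 1-command option fits: unique.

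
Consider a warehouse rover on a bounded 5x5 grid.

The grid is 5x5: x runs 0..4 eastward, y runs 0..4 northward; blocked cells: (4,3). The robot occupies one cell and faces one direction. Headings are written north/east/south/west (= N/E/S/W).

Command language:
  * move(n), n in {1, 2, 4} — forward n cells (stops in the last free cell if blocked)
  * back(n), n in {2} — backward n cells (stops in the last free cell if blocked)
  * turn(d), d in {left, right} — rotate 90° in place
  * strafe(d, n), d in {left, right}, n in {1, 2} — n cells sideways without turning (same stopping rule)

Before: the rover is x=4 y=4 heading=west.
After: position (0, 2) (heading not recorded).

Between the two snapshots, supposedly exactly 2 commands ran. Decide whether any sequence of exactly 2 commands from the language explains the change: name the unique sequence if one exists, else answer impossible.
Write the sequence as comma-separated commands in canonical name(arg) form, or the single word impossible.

move(4), strafe(left, 2)

key: running strafe(left, 2) before move(4) would end elsewhere — order is forced
begin: x=4 y=4 heading=west
1. move(4) → x=0 y=4 heading=west
2. strafe(left, 2) → x=0 y=2 heading=west
all 100 alternatives checked — unique.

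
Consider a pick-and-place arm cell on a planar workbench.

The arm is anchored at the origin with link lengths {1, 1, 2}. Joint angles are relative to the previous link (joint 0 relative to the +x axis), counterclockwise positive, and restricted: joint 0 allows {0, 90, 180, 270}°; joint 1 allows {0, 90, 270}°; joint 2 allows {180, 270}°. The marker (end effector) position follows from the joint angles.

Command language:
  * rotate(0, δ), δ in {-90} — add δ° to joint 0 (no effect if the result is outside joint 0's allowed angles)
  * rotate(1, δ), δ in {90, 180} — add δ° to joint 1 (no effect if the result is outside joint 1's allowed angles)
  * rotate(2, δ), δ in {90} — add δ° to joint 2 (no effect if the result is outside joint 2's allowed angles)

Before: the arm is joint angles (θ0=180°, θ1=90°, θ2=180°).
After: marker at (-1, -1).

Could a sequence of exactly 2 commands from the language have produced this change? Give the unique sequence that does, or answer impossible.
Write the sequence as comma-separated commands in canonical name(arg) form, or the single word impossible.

rotate(1, 90), rotate(1, 180)

key: running rotate(1, 180) before rotate(1, 90) would end elsewhere — order is forced
from: joint angles (θ0=180°, θ1=90°, θ2=180°)
t=1 rotate(1, 90) ⇒ joint angles (θ0=180°, θ1=90°, θ2=180°)
t=2 rotate(1, 180) ⇒ joint angles (θ0=180°, θ1=270°, θ2=180°)
uniquely the one of 16 2-step routes that fits.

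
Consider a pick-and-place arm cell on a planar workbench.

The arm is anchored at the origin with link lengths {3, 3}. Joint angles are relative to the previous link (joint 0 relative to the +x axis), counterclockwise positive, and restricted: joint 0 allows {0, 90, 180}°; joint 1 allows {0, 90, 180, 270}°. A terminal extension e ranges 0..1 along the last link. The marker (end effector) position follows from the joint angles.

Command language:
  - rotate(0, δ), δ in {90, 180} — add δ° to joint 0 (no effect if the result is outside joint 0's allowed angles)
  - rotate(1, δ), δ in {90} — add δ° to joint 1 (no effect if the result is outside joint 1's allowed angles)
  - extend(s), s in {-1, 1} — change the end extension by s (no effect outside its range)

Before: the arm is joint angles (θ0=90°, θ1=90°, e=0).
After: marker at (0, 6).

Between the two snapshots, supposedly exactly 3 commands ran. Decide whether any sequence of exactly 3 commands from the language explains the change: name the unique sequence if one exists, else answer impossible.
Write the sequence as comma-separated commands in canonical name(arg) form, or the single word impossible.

rotate(1, 90), rotate(1, 90), rotate(1, 90)

begin: joint angles (θ0=90°, θ1=90°, e=0)
step 1 (rotate(1, 90)): joint angles (θ0=90°, θ1=180°, e=0)
step 2 (rotate(1, 90)): joint angles (θ0=90°, θ1=270°, e=0)
step 3 (rotate(1, 90)): joint angles (θ0=90°, θ1=0°, e=0)
no other 3-command option fits: unique.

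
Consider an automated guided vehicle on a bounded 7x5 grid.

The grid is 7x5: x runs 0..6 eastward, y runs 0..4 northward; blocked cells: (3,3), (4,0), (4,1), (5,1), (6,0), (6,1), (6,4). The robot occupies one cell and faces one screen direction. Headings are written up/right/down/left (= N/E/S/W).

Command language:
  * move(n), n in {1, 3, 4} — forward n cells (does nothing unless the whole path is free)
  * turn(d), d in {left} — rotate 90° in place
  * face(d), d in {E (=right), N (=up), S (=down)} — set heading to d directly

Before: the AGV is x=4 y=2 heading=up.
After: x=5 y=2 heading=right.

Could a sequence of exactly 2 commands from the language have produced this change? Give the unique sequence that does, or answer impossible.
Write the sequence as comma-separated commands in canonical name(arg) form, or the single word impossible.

face(E), move(1)

key: running move(1) before face(E) would end elsewhere — order is forced
from: x=4 y=2 heading=up
step 1 (face(E)): x=4 y=2 heading=right
step 2 (move(1)): x=5 y=2 heading=right
no rival 2-sequence matches.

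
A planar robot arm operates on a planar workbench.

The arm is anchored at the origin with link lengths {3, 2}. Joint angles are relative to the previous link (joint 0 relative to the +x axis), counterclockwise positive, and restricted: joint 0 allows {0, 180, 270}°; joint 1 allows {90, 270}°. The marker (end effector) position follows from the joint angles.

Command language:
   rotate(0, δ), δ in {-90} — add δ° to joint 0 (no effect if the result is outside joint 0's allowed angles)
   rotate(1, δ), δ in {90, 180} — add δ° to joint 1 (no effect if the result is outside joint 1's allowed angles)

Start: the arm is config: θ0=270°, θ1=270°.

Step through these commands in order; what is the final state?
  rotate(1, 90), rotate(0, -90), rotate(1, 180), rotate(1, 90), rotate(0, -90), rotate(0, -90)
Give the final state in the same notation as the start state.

initial: config: θ0=270°, θ1=270°
t=1 rotate(1, 90) ⇒ config: θ0=270°, θ1=270°
t=2 rotate(0, -90) ⇒ config: θ0=180°, θ1=270°
t=3 rotate(1, 180) ⇒ config: θ0=180°, θ1=90°
t=4 rotate(1, 90) ⇒ config: θ0=180°, θ1=90°
t=5 rotate(0, -90) ⇒ config: θ0=180°, θ1=90°
t=6 rotate(0, -90) ⇒ config: θ0=180°, θ1=90°

config: θ0=180°, θ1=90°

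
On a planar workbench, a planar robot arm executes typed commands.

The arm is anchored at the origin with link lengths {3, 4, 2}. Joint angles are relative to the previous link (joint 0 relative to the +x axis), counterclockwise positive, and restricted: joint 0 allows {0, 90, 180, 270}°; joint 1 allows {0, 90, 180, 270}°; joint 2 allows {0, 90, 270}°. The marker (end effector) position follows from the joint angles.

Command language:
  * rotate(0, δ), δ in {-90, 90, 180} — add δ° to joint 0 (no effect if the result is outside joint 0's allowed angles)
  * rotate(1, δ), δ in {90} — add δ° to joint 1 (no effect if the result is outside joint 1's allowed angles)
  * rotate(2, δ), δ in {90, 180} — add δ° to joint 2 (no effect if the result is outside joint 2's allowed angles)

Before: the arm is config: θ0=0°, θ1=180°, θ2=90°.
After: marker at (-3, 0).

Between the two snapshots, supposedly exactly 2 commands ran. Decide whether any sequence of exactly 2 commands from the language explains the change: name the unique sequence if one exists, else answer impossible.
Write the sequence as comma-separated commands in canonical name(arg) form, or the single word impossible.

key: order matters: swapping rotate(2, 180) and rotate(2, 90) lands elsewhere
begin: config: θ0=0°, θ1=180°, θ2=90°
step 1 (rotate(2, 180)): config: θ0=0°, θ1=180°, θ2=270°
step 2 (rotate(2, 90)): config: θ0=0°, θ1=180°, θ2=0°
no other 2-command option fits: unique.

rotate(2, 180), rotate(2, 90)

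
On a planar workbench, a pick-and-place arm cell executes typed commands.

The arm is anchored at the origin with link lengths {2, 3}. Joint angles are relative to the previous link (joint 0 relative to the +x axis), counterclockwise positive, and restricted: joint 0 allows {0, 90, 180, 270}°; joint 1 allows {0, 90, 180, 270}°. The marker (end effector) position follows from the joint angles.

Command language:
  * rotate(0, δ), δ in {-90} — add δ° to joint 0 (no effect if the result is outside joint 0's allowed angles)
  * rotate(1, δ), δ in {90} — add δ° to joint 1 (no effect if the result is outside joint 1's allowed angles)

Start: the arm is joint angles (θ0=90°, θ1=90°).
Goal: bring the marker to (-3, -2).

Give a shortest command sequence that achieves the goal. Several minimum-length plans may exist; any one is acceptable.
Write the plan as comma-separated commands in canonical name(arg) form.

rotate(1, 90), rotate(1, 90), rotate(0, -90), rotate(0, -90)

initial: joint angles (θ0=90°, θ1=90°)
1. rotate(1, 90) → joint angles (θ0=90°, θ1=180°)
2. rotate(1, 90) → joint angles (θ0=90°, θ1=270°)
3. rotate(0, -90) → joint angles (θ0=0°, θ1=270°)
4. rotate(0, -90) → joint angles (θ0=270°, θ1=270°)
shorter routes all fall short; 4 is best.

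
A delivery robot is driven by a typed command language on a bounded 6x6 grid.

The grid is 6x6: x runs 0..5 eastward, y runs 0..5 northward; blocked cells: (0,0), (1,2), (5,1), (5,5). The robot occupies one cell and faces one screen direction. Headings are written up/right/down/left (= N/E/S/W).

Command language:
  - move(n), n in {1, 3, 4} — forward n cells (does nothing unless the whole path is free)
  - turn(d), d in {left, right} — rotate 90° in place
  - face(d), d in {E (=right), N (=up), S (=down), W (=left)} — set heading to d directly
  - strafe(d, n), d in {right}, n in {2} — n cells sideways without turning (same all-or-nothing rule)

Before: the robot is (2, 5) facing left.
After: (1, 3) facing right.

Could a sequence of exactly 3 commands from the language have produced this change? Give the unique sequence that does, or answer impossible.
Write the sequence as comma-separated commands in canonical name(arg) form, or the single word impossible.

key: running strafe(right, 2) before move(1) would end elsewhere — order is forced
from: (2, 5) facing left
step 1 (move(1)): (1, 5) facing left
step 2 (face(E)): (1, 5) facing right
step 3 (strafe(right, 2)): (1, 3) facing right
no other 3-command option fits: unique.

move(1), face(E), strafe(right, 2)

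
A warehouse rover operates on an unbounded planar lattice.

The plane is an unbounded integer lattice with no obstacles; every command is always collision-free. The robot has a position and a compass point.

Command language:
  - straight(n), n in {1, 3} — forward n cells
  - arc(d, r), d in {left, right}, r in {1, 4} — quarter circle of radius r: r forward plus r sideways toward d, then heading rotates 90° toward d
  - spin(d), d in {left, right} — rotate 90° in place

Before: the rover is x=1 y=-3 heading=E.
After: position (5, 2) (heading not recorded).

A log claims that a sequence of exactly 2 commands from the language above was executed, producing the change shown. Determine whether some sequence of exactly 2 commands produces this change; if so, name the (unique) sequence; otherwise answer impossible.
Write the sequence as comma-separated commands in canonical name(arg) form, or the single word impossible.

key: running straight(1) before arc(left, 4) would end elsewhere — order is forced
t0: x=1 y=-3 heading=E
1. arc(left, 4) → x=5 y=1 heading=N
2. straight(1) → x=5 y=2 heading=N
no rival 2-sequence matches.

arc(left, 4), straight(1)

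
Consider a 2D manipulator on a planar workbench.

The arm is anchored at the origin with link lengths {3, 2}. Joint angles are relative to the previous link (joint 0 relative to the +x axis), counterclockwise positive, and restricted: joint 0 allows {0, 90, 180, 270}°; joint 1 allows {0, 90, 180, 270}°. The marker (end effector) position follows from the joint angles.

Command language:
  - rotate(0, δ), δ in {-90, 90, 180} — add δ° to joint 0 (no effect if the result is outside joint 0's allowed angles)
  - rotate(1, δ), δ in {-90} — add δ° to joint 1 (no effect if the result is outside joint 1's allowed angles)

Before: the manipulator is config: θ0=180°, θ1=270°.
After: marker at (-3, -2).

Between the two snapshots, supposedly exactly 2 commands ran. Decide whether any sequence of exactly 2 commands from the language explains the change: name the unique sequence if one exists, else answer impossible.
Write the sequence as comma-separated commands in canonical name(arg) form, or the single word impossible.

t0: config: θ0=180°, θ1=270°
[1] after rotate(1, -90): config: θ0=180°, θ1=180°
[2] after rotate(1, -90): config: θ0=180°, θ1=90°
uniquely the one of 16 2-step routes that fits.

rotate(1, -90), rotate(1, -90)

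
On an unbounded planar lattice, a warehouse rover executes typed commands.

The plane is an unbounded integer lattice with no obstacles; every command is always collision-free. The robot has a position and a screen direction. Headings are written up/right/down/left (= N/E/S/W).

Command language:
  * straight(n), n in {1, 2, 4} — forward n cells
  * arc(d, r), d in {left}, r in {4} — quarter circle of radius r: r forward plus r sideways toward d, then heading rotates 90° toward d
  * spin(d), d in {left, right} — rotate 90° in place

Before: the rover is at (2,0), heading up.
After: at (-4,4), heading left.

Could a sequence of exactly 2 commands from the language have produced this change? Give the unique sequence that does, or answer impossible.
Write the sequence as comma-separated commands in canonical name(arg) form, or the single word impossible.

key: running straight(2) before arc(left, 4) would end elsewhere — order is forced
start: at (2,0), heading up
step 1 (arc(left, 4)): at (-2,4), heading left
step 2 (straight(2)): at (-4,4), heading left
uniquely the one of 36 2-step routes that fits.

arc(left, 4), straight(2)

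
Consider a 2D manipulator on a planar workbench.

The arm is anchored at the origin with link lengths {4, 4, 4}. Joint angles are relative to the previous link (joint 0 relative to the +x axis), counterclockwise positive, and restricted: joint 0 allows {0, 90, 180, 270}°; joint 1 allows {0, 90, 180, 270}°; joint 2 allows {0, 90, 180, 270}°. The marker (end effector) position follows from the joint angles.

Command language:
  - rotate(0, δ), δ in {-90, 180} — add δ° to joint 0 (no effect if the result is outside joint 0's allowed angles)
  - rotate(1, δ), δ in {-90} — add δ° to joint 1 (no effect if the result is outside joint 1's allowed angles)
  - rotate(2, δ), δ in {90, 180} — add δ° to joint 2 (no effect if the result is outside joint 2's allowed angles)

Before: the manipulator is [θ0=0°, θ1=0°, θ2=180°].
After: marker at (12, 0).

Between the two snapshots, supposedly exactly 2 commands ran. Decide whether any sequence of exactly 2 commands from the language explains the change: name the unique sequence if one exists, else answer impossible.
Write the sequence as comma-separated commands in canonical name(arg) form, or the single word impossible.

rotate(2, 90), rotate(2, 90)

t0: [θ0=0°, θ1=0°, θ2=180°]
[1] after rotate(2, 90): [θ0=0°, θ1=0°, θ2=270°]
[2] after rotate(2, 90): [θ0=0°, θ1=0°, θ2=0°]
no other 2-command option fits: unique.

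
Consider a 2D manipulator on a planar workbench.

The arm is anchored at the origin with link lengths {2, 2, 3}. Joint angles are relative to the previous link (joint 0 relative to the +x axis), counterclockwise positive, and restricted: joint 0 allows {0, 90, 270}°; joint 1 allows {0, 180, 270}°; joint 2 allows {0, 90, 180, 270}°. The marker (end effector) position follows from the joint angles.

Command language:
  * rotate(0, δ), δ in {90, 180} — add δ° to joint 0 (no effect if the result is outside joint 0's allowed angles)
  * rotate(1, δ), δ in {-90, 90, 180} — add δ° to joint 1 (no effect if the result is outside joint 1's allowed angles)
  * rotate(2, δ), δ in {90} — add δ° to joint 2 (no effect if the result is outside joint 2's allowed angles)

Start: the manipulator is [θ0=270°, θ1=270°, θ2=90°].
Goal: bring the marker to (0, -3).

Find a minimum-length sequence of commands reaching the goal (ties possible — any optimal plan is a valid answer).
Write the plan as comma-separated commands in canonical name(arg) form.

initial: [θ0=270°, θ1=270°, θ2=90°]
1. rotate(0, 90) → [θ0=0°, θ1=270°, θ2=90°]
2. rotate(1, -90) → [θ0=0°, θ1=180°, θ2=90°]
minimal: 2 command(s), checked below 2.

rotate(0, 90), rotate(1, -90)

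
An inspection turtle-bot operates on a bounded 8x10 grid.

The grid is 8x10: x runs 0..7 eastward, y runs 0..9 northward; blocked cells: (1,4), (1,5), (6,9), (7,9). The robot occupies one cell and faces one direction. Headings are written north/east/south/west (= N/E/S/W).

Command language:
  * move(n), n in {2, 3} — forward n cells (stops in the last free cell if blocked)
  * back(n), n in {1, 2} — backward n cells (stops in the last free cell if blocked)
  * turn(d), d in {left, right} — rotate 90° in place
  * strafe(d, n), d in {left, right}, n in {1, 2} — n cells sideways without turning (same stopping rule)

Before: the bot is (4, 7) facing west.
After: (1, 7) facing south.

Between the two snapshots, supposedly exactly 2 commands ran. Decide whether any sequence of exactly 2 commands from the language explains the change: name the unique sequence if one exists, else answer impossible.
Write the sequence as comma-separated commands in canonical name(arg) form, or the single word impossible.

move(3), turn(left)

key: order matters: swapping move(3) and turn(left) lands elsewhere
from: (4, 7) facing west
t=1 move(3) ⇒ (1, 7) facing west
t=2 turn(left) ⇒ (1, 7) facing south
no rival 2-sequence matches.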